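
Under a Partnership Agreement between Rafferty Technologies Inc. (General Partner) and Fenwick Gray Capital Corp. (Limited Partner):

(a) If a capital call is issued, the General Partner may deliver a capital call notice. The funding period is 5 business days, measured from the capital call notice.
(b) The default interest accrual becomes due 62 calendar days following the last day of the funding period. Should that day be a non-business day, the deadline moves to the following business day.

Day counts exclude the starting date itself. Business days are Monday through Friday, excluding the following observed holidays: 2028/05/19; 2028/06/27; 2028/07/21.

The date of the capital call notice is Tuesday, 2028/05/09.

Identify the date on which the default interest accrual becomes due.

2028/07/17

The last day of the funding period: 5 business days after Tuesday, 2028/05/09, skipping weekends — May 10, May 11, May 12, May 15, May 16 — lands on Tuesday, 2028/05/16.
Adding 62 calendar days to 2028/05/16 gives 2028/07/17, which is the date on which the default interest accrual becomes due. 2028/07/17 is a Monday and is not a listed holiday, so no roll-forward applies.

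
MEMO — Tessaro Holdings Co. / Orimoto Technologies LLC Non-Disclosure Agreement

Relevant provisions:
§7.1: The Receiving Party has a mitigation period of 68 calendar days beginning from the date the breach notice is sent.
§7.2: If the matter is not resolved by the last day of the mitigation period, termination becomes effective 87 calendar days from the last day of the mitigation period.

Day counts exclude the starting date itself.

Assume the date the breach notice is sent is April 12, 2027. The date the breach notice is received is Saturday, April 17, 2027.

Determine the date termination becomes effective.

September 14, 2027

The last day of the mitigation period: 68 calendar days after April 12, 2027 is June 19, 2027.
The date termination becomes effective: June 19, 2027 + 87 days = September 14, 2027.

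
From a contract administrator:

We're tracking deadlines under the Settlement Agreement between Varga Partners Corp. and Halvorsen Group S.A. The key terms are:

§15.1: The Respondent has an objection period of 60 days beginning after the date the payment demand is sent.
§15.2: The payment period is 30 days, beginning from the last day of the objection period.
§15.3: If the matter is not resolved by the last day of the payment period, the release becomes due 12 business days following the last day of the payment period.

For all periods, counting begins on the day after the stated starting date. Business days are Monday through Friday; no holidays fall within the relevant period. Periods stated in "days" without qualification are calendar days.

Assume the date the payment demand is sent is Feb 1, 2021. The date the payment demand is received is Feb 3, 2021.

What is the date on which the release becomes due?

May 18, 2021

Adding 60 calendar days to Feb 1, 2021 gives Apr 2, 2021, which is the last day of the objection period.
Adding 30 calendar days to Apr 2, 2021 gives May 2, 2021, which is the last day of the payment period.
The date on which the release becomes due: 12 business days after Sunday, May 2, 2021, skipping weekends — May 3, May 4, May 5, May 6, …, May 14, May 17, May 18 — lands on Tuesday, May 18, 2021.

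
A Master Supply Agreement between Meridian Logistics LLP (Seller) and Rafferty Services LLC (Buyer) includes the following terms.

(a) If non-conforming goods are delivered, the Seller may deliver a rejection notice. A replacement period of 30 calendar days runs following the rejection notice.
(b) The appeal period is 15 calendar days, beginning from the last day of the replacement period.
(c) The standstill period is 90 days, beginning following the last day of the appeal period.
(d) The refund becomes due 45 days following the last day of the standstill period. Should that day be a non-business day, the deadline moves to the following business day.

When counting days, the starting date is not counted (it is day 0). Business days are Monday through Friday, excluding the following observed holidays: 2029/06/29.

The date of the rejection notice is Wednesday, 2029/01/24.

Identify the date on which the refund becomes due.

2029/07/23

The last day of the replacement period: 2029/01/24 + 30 days = 2029/02/23.
Adding 15 calendar days to 2029/02/23 gives 2029/03/10, which is the last day of the appeal period.
The last day of the standstill period: 90 calendar days after 2029/03/10 is 2029/06/08.
The date on which the refund becomes due: 2029/06/08 + 45 days = 2029/07/23. 2029/07/23 is a Monday and is not a listed holiday, so no roll-forward applies.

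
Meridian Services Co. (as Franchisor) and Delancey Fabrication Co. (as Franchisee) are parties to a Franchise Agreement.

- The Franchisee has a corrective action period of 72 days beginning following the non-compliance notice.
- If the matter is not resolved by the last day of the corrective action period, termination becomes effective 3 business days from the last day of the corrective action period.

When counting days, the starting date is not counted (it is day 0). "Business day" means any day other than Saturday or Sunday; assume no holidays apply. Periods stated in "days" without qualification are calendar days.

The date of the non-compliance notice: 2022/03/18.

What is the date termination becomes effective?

2022/06/01

The last day of the corrective action period: 72 calendar days after 2022/03/18 is 2022/05/29.
The date termination becomes effective: counting 3 business days from Sunday, 2022/05/29 (May 30, May 31, Jun 1, skipping weekends) reaches Wednesday, 2022/06/01.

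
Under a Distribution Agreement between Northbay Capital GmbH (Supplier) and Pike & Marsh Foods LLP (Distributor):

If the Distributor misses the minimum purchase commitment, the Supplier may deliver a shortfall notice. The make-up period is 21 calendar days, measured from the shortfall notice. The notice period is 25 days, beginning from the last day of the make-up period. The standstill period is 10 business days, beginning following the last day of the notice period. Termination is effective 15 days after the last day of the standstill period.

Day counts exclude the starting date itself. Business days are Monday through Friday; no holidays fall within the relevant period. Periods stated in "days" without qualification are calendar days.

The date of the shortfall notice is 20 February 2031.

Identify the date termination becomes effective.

6 May 2031

Adding 21 calendar days to 20 February 2031 gives 13 March 2031, which is the last day of the make-up period.
The last day of the notice period: 13 March 2031 + 25 days = 7 April 2031.
The last day of the standstill period: counting 10 business days from Monday, 7 April 2031 (Apr 8, Apr 9, Apr 10, Apr 11, Apr 14, Apr 15, Apr 16, Apr 17, Apr 18, Apr 21, skipping weekends) reaches Monday, 21 April 2031.
The date termination becomes effective: 21 April 2031 + 15 days = 6 May 2031.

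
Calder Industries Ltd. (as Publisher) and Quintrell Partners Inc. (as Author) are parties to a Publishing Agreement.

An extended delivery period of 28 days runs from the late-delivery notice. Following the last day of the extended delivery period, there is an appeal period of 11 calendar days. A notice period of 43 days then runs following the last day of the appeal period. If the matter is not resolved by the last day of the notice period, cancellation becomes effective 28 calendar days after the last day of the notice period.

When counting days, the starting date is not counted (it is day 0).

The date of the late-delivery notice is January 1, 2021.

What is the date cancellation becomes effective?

April 21, 2021

Adding 28 calendar days to January 1, 2021 gives January 29, 2021, which is the last day of the extended delivery period.
Adding 11 calendar days to January 29, 2021 gives February 9, 2021, which is the last day of the appeal period.
The last day of the notice period: February 9, 2021 + 43 days = March 24, 2021.
Adding 28 calendar days to March 24, 2021 gives April 21, 2021, which is the date cancellation becomes effective.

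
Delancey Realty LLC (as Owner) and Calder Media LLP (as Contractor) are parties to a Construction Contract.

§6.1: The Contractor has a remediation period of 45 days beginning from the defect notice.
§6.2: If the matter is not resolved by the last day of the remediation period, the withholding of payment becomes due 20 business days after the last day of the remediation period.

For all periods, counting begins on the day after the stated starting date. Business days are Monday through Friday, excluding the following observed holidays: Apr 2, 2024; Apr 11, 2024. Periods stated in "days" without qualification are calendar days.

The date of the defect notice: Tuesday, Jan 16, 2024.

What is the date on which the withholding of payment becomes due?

Mar 29, 2024

The last day of the remediation period: 45 calendar days after Jan 16, 2024 is Mar 1, 2024.
From Friday, Mar 1, 2024, 20 business days (Mar 4, Mar 5, Mar 6, Mar 7, …, Mar 27, Mar 28, Mar 29, skipping weekends) brings us to Friday, Mar 29, 2024, which is the date on which the withholding of payment becomes due.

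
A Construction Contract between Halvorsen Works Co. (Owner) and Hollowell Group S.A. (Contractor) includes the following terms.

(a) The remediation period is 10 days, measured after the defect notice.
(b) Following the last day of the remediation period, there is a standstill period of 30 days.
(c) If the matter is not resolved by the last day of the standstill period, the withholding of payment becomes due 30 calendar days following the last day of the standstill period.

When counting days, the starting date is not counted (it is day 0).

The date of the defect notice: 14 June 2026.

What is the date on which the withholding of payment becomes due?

23 August 2026

Adding 10 calendar days to 14 June 2026 gives 24 June 2026, which is the last day of the remediation period.
The last day of the standstill period: 24 June 2026 + 30 days = 24 July 2026.
The date on which the withholding of payment becomes due: 24 July 2026 + 30 days = 23 August 2026.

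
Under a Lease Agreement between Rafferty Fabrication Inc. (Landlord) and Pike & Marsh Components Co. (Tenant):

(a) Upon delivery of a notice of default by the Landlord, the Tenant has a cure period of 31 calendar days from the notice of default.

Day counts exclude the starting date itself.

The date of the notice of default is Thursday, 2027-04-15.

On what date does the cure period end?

2027-05-16

The last day of the cure period: 2027-04-15 + 31 days = 2027-05-16.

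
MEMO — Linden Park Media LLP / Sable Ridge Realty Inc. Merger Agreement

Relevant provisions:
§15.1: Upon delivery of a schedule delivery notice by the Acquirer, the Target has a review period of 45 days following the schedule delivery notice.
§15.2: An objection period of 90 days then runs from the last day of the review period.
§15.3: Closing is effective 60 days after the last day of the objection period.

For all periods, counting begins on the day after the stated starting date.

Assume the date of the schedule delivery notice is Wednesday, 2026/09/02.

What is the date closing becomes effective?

Adding 45 calendar days to 2026/09/02 gives 2026/10/17, which is the last day of the review period.
The last day of the objection period: 2026/10/17 + 90 days = 2027/01/15.
Adding 60 calendar days to 2027/01/15 gives 2027/03/16, which is the date closing becomes effective.

2027/03/16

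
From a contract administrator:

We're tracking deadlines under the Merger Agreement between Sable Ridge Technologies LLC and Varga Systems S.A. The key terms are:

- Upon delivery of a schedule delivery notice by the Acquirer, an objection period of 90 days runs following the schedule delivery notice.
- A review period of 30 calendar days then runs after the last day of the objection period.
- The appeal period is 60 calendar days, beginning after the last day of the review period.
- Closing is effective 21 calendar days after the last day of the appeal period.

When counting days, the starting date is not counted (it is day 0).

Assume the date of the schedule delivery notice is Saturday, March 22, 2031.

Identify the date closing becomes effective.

Adding 90 calendar days to March 22, 2031 gives June 20, 2031, which is the last day of the objection period.
Adding 30 calendar days to June 20, 2031 gives July 20, 2031, which is the last day of the review period.
Adding 60 calendar days to July 20, 2031 gives September 18, 2031, which is the last day of the appeal period.
Adding 21 calendar days to September 18, 2031 gives October 9, 2031, which is the date closing becomes effective.

October 9, 2031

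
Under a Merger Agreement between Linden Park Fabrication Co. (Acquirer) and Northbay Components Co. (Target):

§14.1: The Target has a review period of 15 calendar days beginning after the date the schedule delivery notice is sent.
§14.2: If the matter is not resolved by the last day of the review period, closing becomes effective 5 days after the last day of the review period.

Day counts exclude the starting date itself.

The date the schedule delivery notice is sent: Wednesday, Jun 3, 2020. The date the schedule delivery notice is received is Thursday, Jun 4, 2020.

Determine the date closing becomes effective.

The last day of the review period: Jun 3, 2020 + 15 days = Jun 18, 2020.
The date closing becomes effective: Jun 18, 2020 + 5 days = Jun 23, 2020.

Jun 23, 2020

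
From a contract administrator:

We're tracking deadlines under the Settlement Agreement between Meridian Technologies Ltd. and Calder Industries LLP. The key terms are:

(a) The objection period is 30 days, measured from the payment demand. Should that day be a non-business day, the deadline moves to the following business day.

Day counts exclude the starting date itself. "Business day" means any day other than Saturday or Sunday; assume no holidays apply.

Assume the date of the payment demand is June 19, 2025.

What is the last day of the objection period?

July 21, 2025

The last day of the objection period: 30 calendar days after June 19, 2025 is July 19, 2025. That falls on a Saturday, so it rolls to the next business day, Monday, July 21, 2025.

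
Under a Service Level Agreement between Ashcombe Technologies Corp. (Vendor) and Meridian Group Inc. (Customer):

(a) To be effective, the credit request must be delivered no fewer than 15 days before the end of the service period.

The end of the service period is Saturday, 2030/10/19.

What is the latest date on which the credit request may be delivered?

2030/10/19 minus 15 days is 2030/10/04.

2030/10/04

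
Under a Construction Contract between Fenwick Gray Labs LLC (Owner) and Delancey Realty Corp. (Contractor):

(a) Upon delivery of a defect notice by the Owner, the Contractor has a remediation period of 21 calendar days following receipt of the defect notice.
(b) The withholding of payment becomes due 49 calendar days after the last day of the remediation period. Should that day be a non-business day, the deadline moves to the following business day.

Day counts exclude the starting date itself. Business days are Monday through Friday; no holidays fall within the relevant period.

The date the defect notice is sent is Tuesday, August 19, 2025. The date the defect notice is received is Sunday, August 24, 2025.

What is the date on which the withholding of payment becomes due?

The last day of the remediation period: 21 calendar days after August 24, 2025 is September 14, 2025.
Adding 49 calendar days to September 14, 2025 gives November 2, 2025, which is the date on which the withholding of payment becomes due. That falls on a Sunday, so it rolls to the next business day, Monday, November 3, 2025.

November 3, 2025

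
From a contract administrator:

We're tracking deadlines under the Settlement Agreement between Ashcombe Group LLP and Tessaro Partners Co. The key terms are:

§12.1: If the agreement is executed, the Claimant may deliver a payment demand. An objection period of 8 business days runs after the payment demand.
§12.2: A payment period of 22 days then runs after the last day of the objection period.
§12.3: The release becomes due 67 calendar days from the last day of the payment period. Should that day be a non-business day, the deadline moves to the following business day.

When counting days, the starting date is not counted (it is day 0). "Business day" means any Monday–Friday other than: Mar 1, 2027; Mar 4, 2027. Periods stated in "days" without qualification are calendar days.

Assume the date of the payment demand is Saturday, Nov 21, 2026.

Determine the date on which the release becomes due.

The last day of the objection period: 8 business days after Saturday, Nov 21, 2026, skipping weekends — Nov 23, Nov 24, Nov 25, Nov 26, Nov 27, Nov 30, Dec 1, Dec 2 — lands on Wednesday, Dec 2, 2026.
The last day of the payment period: 22 calendar days after Dec 2, 2026 is Dec 24, 2026.
The date on which the release becomes due: Dec 24, 2026 + 67 days = Mar 1, 2027. That falls on Monday, a listed holiday, so it rolls to the next business day, Tuesday, Mar 2, 2027.

Mar 2, 2027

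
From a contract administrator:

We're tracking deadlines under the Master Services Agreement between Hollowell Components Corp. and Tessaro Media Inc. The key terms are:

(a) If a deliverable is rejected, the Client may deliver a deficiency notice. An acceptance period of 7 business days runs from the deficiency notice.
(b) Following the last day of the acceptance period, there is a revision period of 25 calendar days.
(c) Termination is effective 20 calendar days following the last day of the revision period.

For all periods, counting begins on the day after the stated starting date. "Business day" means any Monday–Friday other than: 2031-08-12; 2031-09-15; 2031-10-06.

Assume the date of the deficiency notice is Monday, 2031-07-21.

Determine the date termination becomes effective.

The last day of the acceptance period: 7 business days after Monday, 2031-07-21, skipping weekends — Jul 22, Jul 23, Jul 24, Jul 25, Jul 28, Jul 29, Jul 30 — lands on Wednesday, 2031-07-30.
The last day of the revision period: 25 calendar days after 2031-07-30 is 2031-08-24.
Adding 20 calendar days to 2031-08-24 gives 2031-09-13, which is the date termination becomes effective.

2031-09-13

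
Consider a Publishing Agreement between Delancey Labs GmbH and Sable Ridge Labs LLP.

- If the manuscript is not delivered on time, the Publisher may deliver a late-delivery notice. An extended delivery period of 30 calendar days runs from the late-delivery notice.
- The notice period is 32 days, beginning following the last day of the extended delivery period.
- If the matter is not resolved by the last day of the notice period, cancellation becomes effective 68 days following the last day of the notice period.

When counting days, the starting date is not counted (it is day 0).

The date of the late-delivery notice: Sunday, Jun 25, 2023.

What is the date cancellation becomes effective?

Nov 2, 2023

The last day of the extended delivery period: 30 calendar days after Jun 25, 2023 is Jul 25, 2023.
Adding 32 calendar days to Jul 25, 2023 gives Aug 26, 2023, which is the last day of the notice period.
The date cancellation becomes effective: 68 calendar days after Aug 26, 2023 is Nov 2, 2023.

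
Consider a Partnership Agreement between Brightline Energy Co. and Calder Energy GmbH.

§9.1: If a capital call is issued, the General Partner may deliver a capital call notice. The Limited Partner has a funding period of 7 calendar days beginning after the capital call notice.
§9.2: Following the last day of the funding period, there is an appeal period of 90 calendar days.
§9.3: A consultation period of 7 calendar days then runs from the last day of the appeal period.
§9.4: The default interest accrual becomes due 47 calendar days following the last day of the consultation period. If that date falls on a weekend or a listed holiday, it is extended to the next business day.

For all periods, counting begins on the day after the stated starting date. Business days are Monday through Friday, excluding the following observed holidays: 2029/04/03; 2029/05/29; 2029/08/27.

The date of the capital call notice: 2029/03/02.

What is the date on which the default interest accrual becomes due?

The last day of the funding period: 7 calendar days after 2029/03/02 is 2029/03/09.
The last day of the appeal period: 2029/03/09 + 90 days = 2029/06/07.
The last day of the consultation period: 7 calendar days after 2029/06/07 is 2029/06/14.
The date on which the default interest accrual becomes due: 2029/06/14 + 47 days = 2029/07/31. 2029/07/31 is a Tuesday and is not a listed holiday, so no roll-forward applies.

2029/07/31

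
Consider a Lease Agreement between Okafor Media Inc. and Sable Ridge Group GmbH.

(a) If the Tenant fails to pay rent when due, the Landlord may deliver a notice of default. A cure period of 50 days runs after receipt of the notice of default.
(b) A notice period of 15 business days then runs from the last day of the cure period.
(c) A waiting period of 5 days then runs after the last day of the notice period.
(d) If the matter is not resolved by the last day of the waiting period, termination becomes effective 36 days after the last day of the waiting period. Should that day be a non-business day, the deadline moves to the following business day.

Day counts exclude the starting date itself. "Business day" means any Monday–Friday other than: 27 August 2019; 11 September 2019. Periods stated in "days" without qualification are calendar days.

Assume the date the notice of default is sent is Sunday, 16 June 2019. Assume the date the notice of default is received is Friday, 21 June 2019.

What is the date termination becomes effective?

Adding 50 calendar days to 21 June 2019 gives 10 August 2019, which is the last day of the cure period.
From Saturday, 10 August 2019, 15 business days (Aug 12, Aug 13, Aug 14, Aug 15, …, Aug 29, Aug 30, Sep 2, skipping weekends and the listed holiday on Aug 27) brings us to Monday, 2 September 2019, which is the last day of the notice period.
The last day of the waiting period: 5 calendar days after 2 September 2019 is 7 September 2019.
The date termination becomes effective: 36 calendar days after 7 September 2019 is 13 October 2019. That falls on a Sunday, so it rolls to the next business day, Monday, 14 October 2019.

14 October 2019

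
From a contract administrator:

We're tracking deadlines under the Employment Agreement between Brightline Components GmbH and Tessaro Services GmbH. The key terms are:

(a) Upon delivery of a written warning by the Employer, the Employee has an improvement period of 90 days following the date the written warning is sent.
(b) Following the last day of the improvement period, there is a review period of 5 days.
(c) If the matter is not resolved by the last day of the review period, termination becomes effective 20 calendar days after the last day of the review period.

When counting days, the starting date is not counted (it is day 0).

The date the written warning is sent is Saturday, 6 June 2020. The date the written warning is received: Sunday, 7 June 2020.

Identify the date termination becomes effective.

29 September 2020

Adding 90 calendar days to 6 June 2020 gives 4 September 2020, which is the last day of the improvement period.
The last day of the review period: 5 calendar days after 4 September 2020 is 9 September 2020.
The date termination becomes effective: 20 calendar days after 9 September 2020 is 29 September 2020.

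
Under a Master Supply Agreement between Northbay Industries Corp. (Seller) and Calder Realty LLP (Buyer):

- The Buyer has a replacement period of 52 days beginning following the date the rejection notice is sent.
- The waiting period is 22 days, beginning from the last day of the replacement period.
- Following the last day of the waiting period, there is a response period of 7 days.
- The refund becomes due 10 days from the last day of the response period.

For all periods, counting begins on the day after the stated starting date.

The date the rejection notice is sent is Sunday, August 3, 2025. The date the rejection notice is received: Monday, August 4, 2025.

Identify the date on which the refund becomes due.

Adding 52 calendar days to August 3, 2025 gives September 24, 2025, which is the last day of the replacement period.
The last day of the waiting period: September 24, 2025 + 22 days = October 16, 2025.
The last day of the response period: 7 calendar days after October 16, 2025 is October 23, 2025.
The date on which the refund becomes due: 10 calendar days after October 23, 2025 is November 2, 2025.

November 2, 2025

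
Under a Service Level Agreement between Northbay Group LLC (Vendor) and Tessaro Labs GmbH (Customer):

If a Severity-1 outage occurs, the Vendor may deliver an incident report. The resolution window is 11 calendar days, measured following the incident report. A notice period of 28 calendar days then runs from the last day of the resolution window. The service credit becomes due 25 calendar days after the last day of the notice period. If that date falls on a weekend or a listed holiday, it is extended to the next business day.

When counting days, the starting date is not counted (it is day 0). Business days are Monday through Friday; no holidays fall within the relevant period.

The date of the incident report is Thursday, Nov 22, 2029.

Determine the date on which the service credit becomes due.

Jan 25, 2030

Adding 11 calendar days to Nov 22, 2029 gives Dec 3, 2029, which is the last day of the resolution window.
Adding 28 calendar days to Dec 3, 2029 gives Dec 31, 2029, which is the last day of the notice period.
The date on which the service credit becomes due: 25 calendar days after Dec 31, 2029 is Jan 25, 2030. Jan 25, 2030 is a Friday, so no roll-forward applies.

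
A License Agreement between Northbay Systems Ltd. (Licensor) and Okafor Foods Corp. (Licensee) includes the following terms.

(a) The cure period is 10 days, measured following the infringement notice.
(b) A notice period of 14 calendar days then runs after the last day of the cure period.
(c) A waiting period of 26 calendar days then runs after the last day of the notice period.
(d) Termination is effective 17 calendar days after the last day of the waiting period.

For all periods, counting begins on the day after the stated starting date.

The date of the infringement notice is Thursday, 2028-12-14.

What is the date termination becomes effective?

Adding 10 calendar days to 2028-12-14 gives 2028-12-24, which is the last day of the cure period.
The last day of the notice period: 14 calendar days after 2028-12-24 is 2029-01-07.
The last day of the waiting period: 26 calendar days after 2029-01-07 is 2029-02-02.
Adding 17 calendar days to 2029-02-02 gives 2029-02-19, which is the date termination becomes effective.

2029-02-19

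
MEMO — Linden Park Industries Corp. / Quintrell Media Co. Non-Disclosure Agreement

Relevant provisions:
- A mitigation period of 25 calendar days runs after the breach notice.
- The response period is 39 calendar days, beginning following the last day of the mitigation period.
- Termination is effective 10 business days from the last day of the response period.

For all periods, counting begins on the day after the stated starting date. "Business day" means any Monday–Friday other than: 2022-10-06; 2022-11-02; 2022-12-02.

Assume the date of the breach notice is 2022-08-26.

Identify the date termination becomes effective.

2022-11-14

The last day of the mitigation period: 2022-08-26 + 25 days = 2022-09-20.
The last day of the response period: 39 calendar days after 2022-09-20 is 2022-10-29.
The date termination becomes effective: counting 10 business days from Saturday, 2022-10-29 (Oct 31, Nov 1, Nov 3, Nov 4, Nov 7, Nov 8, Nov 9, Nov 10, Nov 11, Nov 14, skipping weekends and the listed holiday on Nov 2) reaches Monday, 2022-11-14.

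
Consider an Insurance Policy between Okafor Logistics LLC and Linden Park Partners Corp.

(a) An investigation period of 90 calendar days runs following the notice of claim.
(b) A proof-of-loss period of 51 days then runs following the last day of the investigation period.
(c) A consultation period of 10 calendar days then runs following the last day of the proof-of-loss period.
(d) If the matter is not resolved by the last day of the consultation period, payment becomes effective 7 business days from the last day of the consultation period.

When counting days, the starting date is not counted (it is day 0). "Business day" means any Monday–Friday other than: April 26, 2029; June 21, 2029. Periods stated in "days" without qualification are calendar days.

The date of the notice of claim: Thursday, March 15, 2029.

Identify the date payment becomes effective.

August 22, 2029

Adding 90 calendar days to March 15, 2029 gives June 13, 2029, which is the last day of the investigation period.
The last day of the proof-of-loss period: 51 calendar days after June 13, 2029 is August 3, 2029.
The last day of the consultation period: 10 calendar days after August 3, 2029 is August 13, 2029.
The date payment becomes effective: counting 7 business days from Monday, August 13, 2029 (Aug 14, Aug 15, Aug 16, Aug 17, Aug 20, Aug 21, Aug 22, skipping weekends) reaches Wednesday, August 22, 2029.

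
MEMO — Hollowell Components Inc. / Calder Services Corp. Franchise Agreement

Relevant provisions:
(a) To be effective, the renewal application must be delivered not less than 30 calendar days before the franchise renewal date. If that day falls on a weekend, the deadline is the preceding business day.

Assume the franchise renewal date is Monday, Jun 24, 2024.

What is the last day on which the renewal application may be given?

May 24, 2024

Counting back 30 calendar days from Jun 24, 2024 gives May 25, 2024. That is a Saturday, so the deadline moves back to Friday, May 24, 2024.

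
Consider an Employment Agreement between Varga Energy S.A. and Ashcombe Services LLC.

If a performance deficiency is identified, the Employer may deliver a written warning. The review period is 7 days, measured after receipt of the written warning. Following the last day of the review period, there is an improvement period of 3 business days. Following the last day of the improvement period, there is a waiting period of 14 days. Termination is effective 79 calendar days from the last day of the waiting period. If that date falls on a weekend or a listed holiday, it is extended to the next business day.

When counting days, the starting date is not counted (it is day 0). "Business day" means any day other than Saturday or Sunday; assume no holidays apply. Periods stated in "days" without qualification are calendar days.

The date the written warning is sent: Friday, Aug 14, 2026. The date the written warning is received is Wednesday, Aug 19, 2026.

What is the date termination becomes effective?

The last day of the review period: Aug 19, 2026 + 7 days = Aug 26, 2026.
From Wednesday, Aug 26, 2026, 3 business days (Aug 27, Aug 28, Aug 31, skipping weekends) brings us to Monday, Aug 31, 2026, which is the last day of the improvement period.
Adding 14 calendar days to Aug 31, 2026 gives Sep 14, 2026, which is the last day of the waiting period.
The date termination becomes effective: Sep 14, 2026 + 79 days = Dec 2, 2026. Dec 2, 2026 is a Wednesday, so no roll-forward applies.

Dec 2, 2026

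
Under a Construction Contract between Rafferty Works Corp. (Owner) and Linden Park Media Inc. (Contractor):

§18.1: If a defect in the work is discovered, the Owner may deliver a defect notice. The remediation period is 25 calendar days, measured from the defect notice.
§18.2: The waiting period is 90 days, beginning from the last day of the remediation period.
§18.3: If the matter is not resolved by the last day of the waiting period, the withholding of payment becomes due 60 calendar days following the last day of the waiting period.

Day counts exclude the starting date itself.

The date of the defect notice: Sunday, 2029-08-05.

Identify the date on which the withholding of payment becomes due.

Adding 25 calendar days to 2029-08-05 gives 2029-08-30, which is the last day of the remediation period.
Adding 90 calendar days to 2029-08-30 gives 2029-11-28, which is the last day of the waiting period.
Adding 60 calendar days to 2029-11-28 gives 2030-01-27, which is the date on which the withholding of payment becomes due.

2030-01-27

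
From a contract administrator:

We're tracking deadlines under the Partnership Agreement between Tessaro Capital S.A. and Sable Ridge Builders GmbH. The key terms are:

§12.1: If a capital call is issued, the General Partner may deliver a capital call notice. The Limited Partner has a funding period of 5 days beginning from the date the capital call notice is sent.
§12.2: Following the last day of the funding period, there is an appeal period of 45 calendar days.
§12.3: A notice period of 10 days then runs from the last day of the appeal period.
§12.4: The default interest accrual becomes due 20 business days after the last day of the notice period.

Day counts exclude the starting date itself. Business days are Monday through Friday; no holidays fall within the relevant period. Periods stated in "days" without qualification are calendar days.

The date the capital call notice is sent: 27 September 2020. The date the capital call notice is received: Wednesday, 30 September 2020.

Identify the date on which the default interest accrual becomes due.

Adding 5 calendar days to 27 September 2020 gives 2 October 2020, which is the last day of the funding period.
The last day of the appeal period: 45 calendar days after 2 October 2020 is 16 November 2020.
The last day of the notice period: 16 November 2020 + 10 days = 26 November 2020.
The date on which the default interest accrual becomes due: counting 20 business days from Thursday, 26 November 2020 (Nov 27, Nov 30, Dec 1, Dec 2, …, Dec 22, Dec 23, Dec 24, skipping weekends) reaches Thursday, 24 December 2020.

24 December 2020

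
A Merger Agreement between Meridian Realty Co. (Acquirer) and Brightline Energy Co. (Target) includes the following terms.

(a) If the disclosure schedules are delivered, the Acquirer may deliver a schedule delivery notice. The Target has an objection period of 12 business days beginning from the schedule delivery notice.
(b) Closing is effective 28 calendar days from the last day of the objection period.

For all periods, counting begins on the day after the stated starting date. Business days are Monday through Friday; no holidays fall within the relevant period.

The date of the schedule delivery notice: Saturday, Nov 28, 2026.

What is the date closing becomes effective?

The last day of the objection period: 12 business days after Saturday, Nov 28, 2026, skipping weekends — Nov 30, Dec 1, Dec 2, Dec 3, …, Dec 11, Dec 14, Dec 15 — lands on Tuesday, Dec 15, 2026.
Adding 28 calendar days to Dec 15, 2026 gives Jan 12, 2027, which is the date closing becomes effective.

Jan 12, 2027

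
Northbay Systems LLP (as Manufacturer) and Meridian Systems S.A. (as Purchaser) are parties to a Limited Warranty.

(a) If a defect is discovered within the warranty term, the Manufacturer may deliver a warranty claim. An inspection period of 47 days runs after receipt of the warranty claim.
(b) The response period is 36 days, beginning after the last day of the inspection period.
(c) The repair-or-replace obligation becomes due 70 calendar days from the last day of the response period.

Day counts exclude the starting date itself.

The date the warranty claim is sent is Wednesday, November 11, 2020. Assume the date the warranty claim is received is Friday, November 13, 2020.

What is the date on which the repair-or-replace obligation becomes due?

April 15, 2021

The last day of the inspection period: November 13, 2020 + 47 days = December 30, 2020.
The last day of the response period: 36 calendar days after December 30, 2020 is February 4, 2021.
Adding 70 calendar days to February 4, 2021 gives April 15, 2021, which is the date on which the repair-or-replace obligation becomes due.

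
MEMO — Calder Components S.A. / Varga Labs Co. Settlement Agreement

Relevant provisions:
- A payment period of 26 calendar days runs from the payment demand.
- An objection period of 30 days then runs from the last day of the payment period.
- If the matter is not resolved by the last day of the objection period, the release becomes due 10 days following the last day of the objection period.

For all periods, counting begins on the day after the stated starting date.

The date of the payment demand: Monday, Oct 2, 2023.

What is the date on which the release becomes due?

The last day of the payment period: 26 calendar days after Oct 2, 2023 is Oct 28, 2023.
The last day of the objection period: Oct 28, 2023 + 30 days = Nov 27, 2023.
Adding 10 calendar days to Nov 27, 2023 gives Dec 7, 2023, which is the date on which the release becomes due.

Dec 7, 2023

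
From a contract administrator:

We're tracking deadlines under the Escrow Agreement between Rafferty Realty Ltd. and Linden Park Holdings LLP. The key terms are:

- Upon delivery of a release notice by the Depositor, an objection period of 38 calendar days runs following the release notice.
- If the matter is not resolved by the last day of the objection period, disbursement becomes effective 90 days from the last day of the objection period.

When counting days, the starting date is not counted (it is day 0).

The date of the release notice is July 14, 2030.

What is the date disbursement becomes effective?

The last day of the objection period: July 14, 2030 + 38 days = August 21, 2030.
The date disbursement becomes effective: August 21, 2030 + 90 days = November 19, 2030.

November 19, 2030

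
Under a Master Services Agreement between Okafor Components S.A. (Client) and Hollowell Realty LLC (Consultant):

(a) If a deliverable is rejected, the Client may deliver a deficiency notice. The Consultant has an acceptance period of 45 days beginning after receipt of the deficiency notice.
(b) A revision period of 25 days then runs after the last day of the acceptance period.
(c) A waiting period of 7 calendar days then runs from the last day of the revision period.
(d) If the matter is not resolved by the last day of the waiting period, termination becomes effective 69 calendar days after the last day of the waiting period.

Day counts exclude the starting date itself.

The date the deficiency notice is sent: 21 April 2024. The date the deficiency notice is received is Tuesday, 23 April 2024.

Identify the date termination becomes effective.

16 September 2024

Adding 45 calendar days to 23 April 2024 gives 7 June 2024, which is the last day of the acceptance period.
The last day of the revision period: 7 June 2024 + 25 days = 2 July 2024.
The last day of the waiting period: 2 July 2024 + 7 days = 9 July 2024.
The date termination becomes effective: 69 calendar days after 9 July 2024 is 16 September 2024.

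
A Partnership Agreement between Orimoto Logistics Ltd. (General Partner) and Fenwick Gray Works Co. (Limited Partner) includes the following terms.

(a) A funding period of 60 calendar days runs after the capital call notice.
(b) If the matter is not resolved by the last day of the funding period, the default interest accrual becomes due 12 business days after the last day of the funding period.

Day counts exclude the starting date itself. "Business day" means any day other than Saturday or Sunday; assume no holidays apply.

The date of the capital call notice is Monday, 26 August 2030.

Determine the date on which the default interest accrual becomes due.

The last day of the funding period: 60 calendar days after 26 August 2030 is 25 October 2030.
The date on which the default interest accrual becomes due: 12 business days after Friday, 25 October 2030, skipping weekends — Oct 28, Oct 29, Oct 30, Oct 31, …, Nov 8, Nov 11, Nov 12 — lands on Tuesday, 12 November 2030.

12 November 2030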